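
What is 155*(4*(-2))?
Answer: -1240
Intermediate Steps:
155*(4*(-2)) = 155*(-8) = -1240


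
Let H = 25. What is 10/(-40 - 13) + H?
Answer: 1315/53 ≈ 24.811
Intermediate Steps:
10/(-40 - 13) + H = 10/(-40 - 13) + 25 = 10/(-53) + 25 = 10*(-1/53) + 25 = -10/53 + 25 = 1315/53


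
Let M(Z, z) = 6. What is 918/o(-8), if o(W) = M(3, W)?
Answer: 153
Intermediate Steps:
o(W) = 6
918/o(-8) = 918/6 = 918*(⅙) = 153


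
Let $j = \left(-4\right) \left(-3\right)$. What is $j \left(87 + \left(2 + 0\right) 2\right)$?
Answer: $1092$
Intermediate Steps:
$j = 12$
$j \left(87 + \left(2 + 0\right) 2\right) = 12 \left(87 + \left(2 + 0\right) 2\right) = 12 \left(87 + 2 \cdot 2\right) = 12 \left(87 + 4\right) = 12 \cdot 91 = 1092$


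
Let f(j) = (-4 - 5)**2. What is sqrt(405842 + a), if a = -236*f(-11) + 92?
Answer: sqrt(386818) ≈ 621.95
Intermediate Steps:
f(j) = 81 (f(j) = (-9)**2 = 81)
a = -19024 (a = -236*81 + 92 = -19116 + 92 = -19024)
sqrt(405842 + a) = sqrt(405842 - 19024) = sqrt(386818)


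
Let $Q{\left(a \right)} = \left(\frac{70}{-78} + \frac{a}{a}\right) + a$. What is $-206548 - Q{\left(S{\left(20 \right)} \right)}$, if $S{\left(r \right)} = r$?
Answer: $- \frac{8056156}{39} \approx -2.0657 \cdot 10^{5}$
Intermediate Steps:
$Q{\left(a \right)} = \frac{4}{39} + a$ ($Q{\left(a \right)} = \left(70 \left(- \frac{1}{78}\right) + 1\right) + a = \left(- \frac{35}{39} + 1\right) + a = \frac{4}{39} + a$)
$-206548 - Q{\left(S{\left(20 \right)} \right)} = -206548 - \left(\frac{4}{39} + 20\right) = -206548 - \frac{784}{39} = - \frac{8056156}{39}$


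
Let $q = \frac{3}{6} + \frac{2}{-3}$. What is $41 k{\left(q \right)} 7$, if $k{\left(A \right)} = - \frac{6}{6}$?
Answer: $-287$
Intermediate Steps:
$q = - \frac{1}{6}$ ($q = 3 \cdot \frac{1}{6} + 2 \left(- \frac{1}{3}\right) = \frac{1}{2} - \frac{2}{3} = - \frac{1}{6} \approx -0.16667$)
$k{\left(A \right)} = -1$ ($k{\left(A \right)} = \left(-6\right) \frac{1}{6} = -1$)
$41 k{\left(q \right)} 7 = 41 \left(-1\right) 7 = \left(-41\right) 7 = -287$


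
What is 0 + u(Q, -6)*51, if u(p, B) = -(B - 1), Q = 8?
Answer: 357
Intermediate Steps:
u(p, B) = 1 - B (u(p, B) = -(-1 + B) = 1 - B)
0 + u(Q, -6)*51 = 0 + (1 - 1*(-6))*51 = 0 + (1 + 6)*51 = 0 + 7*51 = 0 + 357 = 357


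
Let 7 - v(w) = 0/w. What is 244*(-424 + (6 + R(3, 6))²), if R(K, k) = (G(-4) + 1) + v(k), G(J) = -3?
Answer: -73932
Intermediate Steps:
v(w) = 7 (v(w) = 7 - 0/w = 7 - 1*0 = 7 + 0 = 7)
R(K, k) = 5 (R(K, k) = (-3 + 1) + 7 = -2 + 7 = 5)
244*(-424 + (6 + R(3, 6))²) = 244*(-424 + (6 + 5)²) = 244*(-424 + 11²) = 244*(-424 + 121) = 244*(-303) = -73932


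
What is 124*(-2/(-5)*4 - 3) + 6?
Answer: -838/5 ≈ -167.60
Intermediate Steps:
124*(-2/(-5)*4 - 3) + 6 = 124*(-2*(-⅕)*4 - 3) + 6 = 124*((⅖)*4 - 3) + 6 = 124*(8/5 - 3) + 6 = 124*(-7/5) + 6 = -868/5 + 6 = -838/5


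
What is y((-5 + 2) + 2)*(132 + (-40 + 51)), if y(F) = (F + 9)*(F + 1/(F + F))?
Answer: -1716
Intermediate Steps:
y(F) = (9 + F)*(F + 1/(2*F))
y((-5 + 2) + 2)*(132 + (-40 + 51)) = (½ + ((-5 + 2) + 2)² + 9*((-5 + 2) + 2) + 9/(2*((-5 + 2) + 2)))*(132 + (-40 + 51)) = (½ + (-3 + 2)² + 9*(-3 + 2) + 9/(2*(-3 + 2)))*(132 + 11) = (½ + (-1)² + 9*(-1) + (9/2)/(-1))*143 = (½ + 1 - 9 + (9/2)*(-1))*143 = (½ + 1 - 9 - 9/2)*143 = -12*143 = -1716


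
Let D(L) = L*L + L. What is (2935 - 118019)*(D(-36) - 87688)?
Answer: 9946479952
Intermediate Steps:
D(L) = L + L² (D(L) = L² + L = L + L²)
(2935 - 118019)*(D(-36) - 87688) = (2935 - 118019)*(-36*(1 - 36) - 87688) = -115084*(-36*(-35) - 87688) = -115084*(1260 - 87688) = -115084*(-86428) = 9946479952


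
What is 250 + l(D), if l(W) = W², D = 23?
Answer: 779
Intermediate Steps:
250 + l(D) = 250 + 23² = 250 + 529 = 779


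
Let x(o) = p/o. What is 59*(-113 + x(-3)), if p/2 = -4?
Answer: -19529/3 ≈ -6509.7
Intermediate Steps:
p = -8 (p = 2*(-4) = -8)
x(o) = -8/o
59*(-113 + x(-3)) = 59*(-113 - 8/(-3)) = 59*(-113 - 8*(-⅓)) = 59*(-113 + 8/3) = 59*(-331/3) = -19529/3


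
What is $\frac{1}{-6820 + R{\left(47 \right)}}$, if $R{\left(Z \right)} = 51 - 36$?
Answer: $- \frac{1}{6805} \approx -0.00014695$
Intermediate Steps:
$R{\left(Z \right)} = 15$ ($R{\left(Z \right)} = 51 - 36 = 15$)
$\frac{1}{-6820 + R{\left(47 \right)}} = \frac{1}{-6820 + 15} = \frac{1}{-6805} = - \frac{1}{6805}$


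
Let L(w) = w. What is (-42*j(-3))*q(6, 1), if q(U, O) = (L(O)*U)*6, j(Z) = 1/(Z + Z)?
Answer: 252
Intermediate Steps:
j(Z) = 1/(2*Z)
q(U, O) = 6*O*U (q(U, O) = (O*U)*6 = 6*O*U)
(-42*j(-3))*q(6, 1) = (-21/(-3))*(6*1*6) = -21*(-1)/3*36 = -42*(-1/6)*36 = 7*36 = 252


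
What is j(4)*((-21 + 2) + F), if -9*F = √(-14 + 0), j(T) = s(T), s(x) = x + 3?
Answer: -133 - 7*I*√14/9 ≈ -133.0 - 2.9102*I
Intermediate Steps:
s(x) = 3 + x
j(T) = 3 + T
F = -I*√14/9 (F = -√(-14 + 0)/9 = -I*√14/9 ≈ -0.41574*I)
j(4)*((-21 + 2) + F) = (3 + 4)*((-21 + 2) - I*√14/9) = 7*(-19 - I*√14/9) = -133 - 7*I*√14/9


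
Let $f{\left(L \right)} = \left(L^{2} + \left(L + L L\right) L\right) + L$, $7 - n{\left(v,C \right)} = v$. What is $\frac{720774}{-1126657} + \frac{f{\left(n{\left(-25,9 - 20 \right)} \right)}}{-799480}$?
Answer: $- \frac{6994387962}{10235678845} \approx -0.68333$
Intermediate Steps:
$n{\left(v,C \right)} = 7 - v$
$f{\left(L \right)} = L + L^{2} + L \left(L + L^{2}\right)$ ($f{\left(L \right)} = \left(L^{2} + \left(L + L^{2}\right) L\right) + L = \left(L^{2} + L \left(L + L^{2}\right)\right) + L = L + L^{2} + L \left(L + L^{2}\right)$)
$\frac{720774}{-1126657} + \frac{f{\left(n{\left(-25,9 - 20 \right)} \right)}}{-799480} = \frac{720774}{-1126657} + \frac{\left(7 - -25\right) \left(1 + \left(7 - -25\right)^{2} + 2 \left(7 - -25\right)\right)}{-799480} = 720774 \left(- \frac{1}{1126657}\right) + \left(7 + 25\right) \left(1 + \left(7 + 25\right)^{2} + 2 \left(7 + 25\right)\right) \left(- \frac{1}{799480}\right) = - \frac{720774}{1126657} + 32 \left(1 + 32^{2} + 2 \cdot 32\right) \left(- \frac{1}{799480}\right) = - \frac{720774}{1126657} + 32 \left(1 + 1024 + 64\right) \left(- \frac{1}{799480}\right) = - \frac{720774}{1126657} + 32 \cdot 1089 \left(- \frac{1}{799480}\right) = - \frac{720774}{1126657} + 34848 \left(- \frac{1}{799480}\right) = - \frac{720774}{1126657} - \frac{396}{9085} = - \frac{6994387962}{10235678845}$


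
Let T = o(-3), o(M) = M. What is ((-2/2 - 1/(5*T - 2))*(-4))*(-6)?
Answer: -384/17 ≈ -22.588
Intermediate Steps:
T = -3
((-2/2 - 1/(5*T - 2))*(-4))*(-6) = ((-2/2 - 1/(5*(-3) - 2))*(-4))*(-6) = ((-2*1/2 - 1/(-15 - 2))*(-4))*(-6) = ((-1 - 1/(-17))*(-4))*(-6) = ((-1 - 1*(-1/17))*(-4))*(-6) = ((-1 + 1/17)*(-4))*(-6) = -16/17*(-4)*(-6) = (64/17)*(-6) = -384/17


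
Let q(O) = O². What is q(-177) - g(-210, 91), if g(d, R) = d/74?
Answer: 1159278/37 ≈ 31332.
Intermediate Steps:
g(d, R) = d/74 (g(d, R) = d*(1/74) = d/74)
q(-177) - g(-210, 91) = (-177)² - (-210)/74 = 31329 - 1*(-105/37) = 31329 + 105/37 = 1159278/37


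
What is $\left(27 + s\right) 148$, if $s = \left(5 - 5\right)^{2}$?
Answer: $3996$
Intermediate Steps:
$s = 0$ ($s = 0^{2} = 0$)
$\left(27 + s\right) 148 = \left(27 + 0\right) 148 = 27 \cdot 148 = 3996$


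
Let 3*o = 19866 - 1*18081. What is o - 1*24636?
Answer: -24041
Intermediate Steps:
o = 595 (o = (19866 - 1*18081)/3 = (19866 - 18081)/3 = (1/3)*1785 = 595)
o - 1*24636 = 595 - 1*24636 = 595 - 24636 = -24041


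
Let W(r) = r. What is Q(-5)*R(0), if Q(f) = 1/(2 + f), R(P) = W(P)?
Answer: 0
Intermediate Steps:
R(P) = P
Q(-5)*R(0) = 0/(2 - 5) = 0/(-3) = -1/3*0 = 0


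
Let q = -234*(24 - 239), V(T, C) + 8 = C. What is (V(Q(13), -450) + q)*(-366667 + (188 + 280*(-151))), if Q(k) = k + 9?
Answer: -20377453668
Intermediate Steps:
Q(k) = 9 + k
V(T, C) = -8 + C
q = 50310 (q = -234*(-215) = 50310)
(V(Q(13), -450) + q)*(-366667 + (188 + 280*(-151))) = ((-8 - 450) + 50310)*(-366667 + (188 + 280*(-151))) = (-458 + 50310)*(-366667 + (188 - 42280)) = 49852*(-366667 - 42092) = 49852*(-408759) = -20377453668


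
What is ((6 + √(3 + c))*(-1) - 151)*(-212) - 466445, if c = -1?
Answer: -433161 + 212*√2 ≈ -4.3286e+5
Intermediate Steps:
((6 + √(3 + c))*(-1) - 151)*(-212) - 466445 = ((6 + √(3 - 1))*(-1) - 151)*(-212) - 466445 = ((6 + √2)*(-1) - 151)*(-212) - 466445 = ((-6 - √2) - 151)*(-212) - 466445 = (-157 - √2)*(-212) - 466445 = (33284 + 212*√2) - 466445 = -433161 + 212*√2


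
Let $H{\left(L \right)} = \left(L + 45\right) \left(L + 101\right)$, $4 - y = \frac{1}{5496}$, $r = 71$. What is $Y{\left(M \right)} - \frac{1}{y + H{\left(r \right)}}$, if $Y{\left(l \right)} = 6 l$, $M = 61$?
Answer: $\frac{40142206554}{109678175} \approx 366.0$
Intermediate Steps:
$y = \frac{21983}{5496}$ ($y = 4 - \frac{1}{5496} = \frac{21983}{5496} \approx 3.9998$)
$H{\left(L \right)} = \left(45 + L\right) \left(101 + L\right)$
$Y{\left(M \right)} - \frac{1}{y + H{\left(r \right)}} = 6 \cdot 61 - \frac{1}{\frac{21983}{5496} + \left(4545 + 71^{2} + 146 \cdot 71\right)} = 366 - \frac{1}{\frac{21983}{5496} + \left(4545 + 5041 + 10366\right)} = 366 - \frac{1}{\frac{21983}{5496} + 19952} = 366 - \frac{1}{\frac{109678175}{5496}} = 366 - \frac{5496}{109678175} = \frac{40142206554}{109678175}$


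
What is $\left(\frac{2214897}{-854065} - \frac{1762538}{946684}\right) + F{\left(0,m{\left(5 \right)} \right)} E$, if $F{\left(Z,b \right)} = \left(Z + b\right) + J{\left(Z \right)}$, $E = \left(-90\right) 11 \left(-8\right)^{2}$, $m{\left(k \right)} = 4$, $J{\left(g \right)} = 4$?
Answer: $- \frac{204915560746166659}{404264835230} \approx -5.0688 \cdot 10^{5}$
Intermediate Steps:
$E = -63360$ ($E = \left(-990\right) 64 = -63360$)
$F{\left(Z,b \right)} = 4 + Z + b$ ($F{\left(Z,b \right)} = \left(Z + b\right) + 4 = 4 + Z + b$)
$\left(\frac{2214897}{-854065} - \frac{1762538}{946684}\right) + F{\left(0,m{\left(5 \right)} \right)} E = \left(\frac{2214897}{-854065} - \frac{1762538}{946684}\right) + \left(4 + 0 + 4\right) \left(-63360\right) = \left(2214897 \left(- \frac{1}{854065}\right) - \frac{881269}{473342}\right) + 8 \left(-63360\right) = \left(- \frac{2214897}{854065} - \frac{881269}{473342}\right) - 506880 = - \frac{1801064784259}{404264835230} - 506880 = - \frac{204915560746166659}{404264835230}$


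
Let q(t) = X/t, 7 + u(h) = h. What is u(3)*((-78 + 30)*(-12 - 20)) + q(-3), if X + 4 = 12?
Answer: -18440/3 ≈ -6146.7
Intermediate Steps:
X = 8 (X = -4 + 12 = 8)
u(h) = -7 + h
q(t) = 8/t
u(3)*((-78 + 30)*(-12 - 20)) + q(-3) = (-7 + 3)*((-78 + 30)*(-12 - 20)) + 8/(-3) = -(-192)*(-32) + 8*(-⅓) = -4*1536 - 8/3 = -6144 - 8/3 = -18440/3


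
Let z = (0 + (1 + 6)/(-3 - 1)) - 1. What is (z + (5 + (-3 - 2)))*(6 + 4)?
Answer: -55/2 ≈ -27.500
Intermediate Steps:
z = -11/4 (z = (0 + 7/(-4)) - 1 = (0 + 7*(-¼)) - 1 = (0 - 7/4) - 1 = -7/4 - 1 = -11/4 ≈ -2.7500)
(z + (5 + (-3 - 2)))*(6 + 4) = (-11/4 + (5 + (-3 - 2)))*(6 + 4) = (-11/4 + (5 - 5))*10 = (-11/4 + 0)*10 = -11/4*10 = -55/2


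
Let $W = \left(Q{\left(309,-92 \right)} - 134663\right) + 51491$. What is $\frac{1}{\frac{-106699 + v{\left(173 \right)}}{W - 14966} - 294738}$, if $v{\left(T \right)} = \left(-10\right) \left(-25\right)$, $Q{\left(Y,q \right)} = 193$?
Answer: $- \frac{97945}{28868006961} \approx -3.3929 \cdot 10^{-6}$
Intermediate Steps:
$W = -82979$ ($W = \left(193 - 134663\right) + 51491 = -134470 + 51491 = -82979$)
$v{\left(T \right)} = 250$
$\frac{1}{\frac{-106699 + v{\left(173 \right)}}{W - 14966} - 294738} = \frac{1}{\frac{-106699 + 250}{-82979 - 14966} - 294738} = \frac{1}{- \frac{106449}{-97945} - 294738} = \frac{1}{\left(-106449\right) \left(- \frac{1}{97945}\right) - 294738} = \frac{1}{\frac{106449}{97945} - 294738} = \frac{1}{- \frac{28868006961}{97945}} = - \frac{97945}{28868006961}$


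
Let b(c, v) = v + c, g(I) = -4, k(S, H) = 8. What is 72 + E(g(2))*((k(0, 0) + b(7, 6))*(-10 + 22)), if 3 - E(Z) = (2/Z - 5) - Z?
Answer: 1206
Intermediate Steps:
b(c, v) = c + v
E(Z) = 8 + Z - 2/Z (E(Z) = 3 - ((2/Z - 5) - Z) = 3 - ((-5 + 2/Z) - Z) = 3 - (-5 - Z + 2/Z) = 3 + (5 + Z - 2/Z) = 8 + Z - 2/Z)
72 + E(g(2))*((k(0, 0) + b(7, 6))*(-10 + 22)) = 72 + (8 - 4 - 2/(-4))*((8 + (7 + 6))*(-10 + 22)) = 72 + (8 - 4 - 2*(-¼))*((8 + 13)*12) = 72 + (8 - 4 + ½)*(21*12) = 72 + (9/2)*252 = 72 + 1134 = 1206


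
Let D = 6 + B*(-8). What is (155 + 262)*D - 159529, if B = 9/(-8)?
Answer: -153274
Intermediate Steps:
B = -9/8 (B = 9*(-⅛) = -9/8 ≈ -1.1250)
D = 15 (D = 6 - 9/8*(-8) = 6 + 9 = 15)
(155 + 262)*D - 159529 = (155 + 262)*15 - 159529 = 417*15 - 159529 = 6255 - 159529 = -153274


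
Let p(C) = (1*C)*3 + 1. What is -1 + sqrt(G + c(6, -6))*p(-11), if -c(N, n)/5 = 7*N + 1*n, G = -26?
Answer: -1 - 32*I*sqrt(206) ≈ -1.0 - 459.29*I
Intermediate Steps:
p(C) = 1 + 3*C (p(C) = C*3 + 1 = 3*C + 1 = 1 + 3*C)
c(N, n) = -35*N - 5*n (c(N, n) = -5*(7*N + 1*n) = -5*(7*N + n) = -5*(n + 7*N) = -35*N - 5*n)
-1 + sqrt(G + c(6, -6))*p(-11) = -1 + sqrt(-26 + (-35*6 - 5*(-6)))*(1 + 3*(-11)) = -1 + sqrt(-26 + (-210 + 30))*(1 - 33) = -1 + sqrt(-26 - 180)*(-32) = -1 + sqrt(-206)*(-32) = -1 + (I*sqrt(206))*(-32) = -1 - 32*I*sqrt(206)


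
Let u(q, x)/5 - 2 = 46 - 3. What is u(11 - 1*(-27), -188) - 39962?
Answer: -39737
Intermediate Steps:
u(q, x) = 225 (u(q, x) = 10 + 5*(46 - 3) = 10 + 5*43 = 10 + 215 = 225)
u(11 - 1*(-27), -188) - 39962 = 225 - 39962 = -39737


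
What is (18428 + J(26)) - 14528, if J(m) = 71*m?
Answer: 5746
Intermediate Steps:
(18428 + J(26)) - 14528 = (18428 + 71*26) - 14528 = (18428 + 1846) - 14528 = 20274 - 14528 = 5746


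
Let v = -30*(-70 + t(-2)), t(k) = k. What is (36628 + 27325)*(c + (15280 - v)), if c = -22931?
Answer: -627442883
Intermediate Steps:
v = 2160 (v = -30*(-70 - 2) = -30*(-72) = 2160)
(36628 + 27325)*(c + (15280 - v)) = (36628 + 27325)*(-22931 + (15280 - 1*2160)) = 63953*(-22931 + (15280 - 2160)) = 63953*(-22931 + 13120) = 63953*(-9811) = -627442883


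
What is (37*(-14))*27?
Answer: -13986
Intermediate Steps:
(37*(-14))*27 = -518*27 = -13986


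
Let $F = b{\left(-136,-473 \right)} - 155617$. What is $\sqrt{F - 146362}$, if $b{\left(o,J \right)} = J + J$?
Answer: $5 i \sqrt{12117} \approx 550.39 i$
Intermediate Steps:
$b{\left(o,J \right)} = 2 J$
$F = -156563$ ($F = 2 \left(-473\right) - 155617 = -946 - 155617 = -156563$)
$\sqrt{F - 146362} = \sqrt{-156563 - 146362} = \sqrt{-302925} = 5 i \sqrt{12117}$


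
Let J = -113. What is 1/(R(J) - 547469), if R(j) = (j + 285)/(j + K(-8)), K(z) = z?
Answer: -121/66243921 ≈ -1.8266e-6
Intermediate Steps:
R(j) = (285 + j)/(-8 + j) (R(j) = (j + 285)/(j - 8) = (285 + j)/(-8 + j))
1/(R(J) - 547469) = 1/((285 - 113)/(-8 - 113) - 547469) = 1/(172/(-121) - 547469) = 1/(-1/121*172 - 547469) = 1/(-172/121 - 547469) = 1/(-66243921/121) = -121/66243921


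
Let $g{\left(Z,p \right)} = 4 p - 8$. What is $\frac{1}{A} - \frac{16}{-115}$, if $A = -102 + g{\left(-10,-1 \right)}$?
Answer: $\frac{1709}{13110} \approx 0.13036$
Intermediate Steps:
$g{\left(Z,p \right)} = -8 + 4 p$
$A = -114$ ($A = -102 + \left(-8 + 4 \left(-1\right)\right) = -102 - 12 = -114$)
$\frac{1}{A} - \frac{16}{-115} = \frac{1}{-114} - \frac{16}{-115} = - \frac{1}{114} - - \frac{16}{115} = - \frac{1}{114} + \frac{16}{115} = \frac{1709}{13110}$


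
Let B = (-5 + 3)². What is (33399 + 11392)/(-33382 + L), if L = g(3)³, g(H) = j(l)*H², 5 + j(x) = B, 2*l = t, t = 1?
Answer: -44791/34111 ≈ -1.3131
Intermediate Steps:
B = 4 (B = (-2)² = 4)
l = ½ (l = (½)*1 = ½ ≈ 0.50000)
j(x) = -1 (j(x) = -5 + 4 = -1)
g(H) = -H²
L = -729 (L = (-1*3²)³ = (-1*9)³ = (-9)³ = -729)
(33399 + 11392)/(-33382 + L) = (33399 + 11392)/(-33382 - 729) = 44791/(-34111) = 44791*(-1/34111) = -44791/34111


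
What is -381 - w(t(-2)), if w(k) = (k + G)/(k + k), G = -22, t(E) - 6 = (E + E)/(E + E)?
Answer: -5319/14 ≈ -379.93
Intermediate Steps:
t(E) = 7 (t(E) = 6 + (E + E)/(E + E) = 6 + (2*E)/((2*E)) = 6 + (2*E)*(1/(2*E)) = 6 + 1 = 7)
w(k) = (-22 + k)/(2*k) (w(k) = (k - 22)/(k + k) = (-22 + k)/((2*k)) = (-22 + k)*(1/(2*k)) = (-22 + k)/(2*k))
-381 - w(t(-2)) = -381 - (-22 + 7)/(2*7) = -381 - (-15)/(2*7) = -381 - 1*(-15/14) = -381 + 15/14 = -5319/14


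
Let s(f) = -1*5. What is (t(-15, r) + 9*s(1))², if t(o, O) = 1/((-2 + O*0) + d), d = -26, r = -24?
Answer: 1590121/784 ≈ 2028.2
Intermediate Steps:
s(f) = -5
t(o, O) = -1/28 (t(o, O) = 1/((-2 + O*0) - 26) = 1/((-2 + 0) - 26) = 1/(-2 - 26) = 1/(-28) = -1/28)
(t(-15, r) + 9*s(1))² = (-1/28 + 9*(-5))² = (-1/28 - 45)² = (-1261/28)² = 1590121/784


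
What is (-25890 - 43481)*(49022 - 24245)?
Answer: -1718805267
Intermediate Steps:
(-25890 - 43481)*(49022 - 24245) = -69371*24777 = -1718805267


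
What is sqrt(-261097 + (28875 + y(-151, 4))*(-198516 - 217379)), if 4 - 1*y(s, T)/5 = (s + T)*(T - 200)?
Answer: sqrt(47896286578) ≈ 2.1885e+5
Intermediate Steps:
y(s, T) = 20 - 5*(-200 + T)*(T + s) (y(s, T) = 20 - 5*(s + T)*(T - 200) = 20 - 5*(T + s)*(-200 + T) = 20 - 5*(-200 + T)*(T + s))
sqrt(-261097 + (28875 + y(-151, 4))*(-198516 - 217379)) = sqrt(-261097 + (28875 + (20 - 5*4**2 + 1000*4 + 1000*(-151) - 5*4*(-151)))*(-198516 - 217379)) = sqrt(-261097 + (28875 + (20 - 5*16 + 4000 - 151000 + 3020))*(-415895)) = sqrt(-261097 + (28875 + (20 - 80 + 4000 - 151000 + 3020))*(-415895)) = sqrt(-261097 + (28875 - 144040)*(-415895)) = sqrt(-261097 - 115165*(-415895)) = sqrt(-261097 + 47896547675) = sqrt(47896286578)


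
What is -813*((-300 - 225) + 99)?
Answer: 346338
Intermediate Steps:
-813*((-300 - 225) + 99) = -813*(-525 + 99) = -813*(-426) = 346338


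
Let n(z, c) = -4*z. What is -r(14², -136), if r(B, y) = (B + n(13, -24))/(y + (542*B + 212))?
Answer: -4/2953 ≈ -0.0013546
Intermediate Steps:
r(B, y) = (-52 + B)/(212 + y + 542*B) (r(B, y) = (B - 4*13)/(y + (542*B + 212)) = (B - 52)/(y + (212 + 542*B)) = (-52 + B)/(212 + y + 542*B))
-r(14², -136) = -(-52 + 14²)/(212 - 136 + 542*14²) = -(-52 + 196)/(212 - 136 + 542*196) = -144/(212 - 136 + 106232) = -144/106308 = -1*4/2953 = -4/2953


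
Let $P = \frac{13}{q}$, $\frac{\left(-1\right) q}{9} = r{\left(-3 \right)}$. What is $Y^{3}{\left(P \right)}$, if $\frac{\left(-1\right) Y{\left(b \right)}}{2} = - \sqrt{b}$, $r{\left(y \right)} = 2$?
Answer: $- \frac{26 i \sqrt{26}}{27} \approx - 4.9102 i$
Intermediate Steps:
$q = -18$ ($q = \left(-9\right) 2 = -18$)
$P = - \frac{13}{18}$ ($P = \frac{13}{-18} = 13 \left(- \frac{1}{18}\right) = - \frac{13}{18} \approx -0.72222$)
$Y{\left(b \right)} = 2 \sqrt{b}$ ($Y{\left(b \right)} = - 2 \left(- \sqrt{b}\right) = 2 \sqrt{b}$)
$Y^{3}{\left(P \right)} = \left(2 \sqrt{- \frac{13}{18}}\right)^{3} = \left(2 \frac{i \sqrt{26}}{6}\right)^{3} = \left(\frac{i \sqrt{26}}{3}\right)^{3} = - \frac{26 i \sqrt{26}}{27}$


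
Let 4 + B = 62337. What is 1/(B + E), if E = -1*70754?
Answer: -1/8421 ≈ -0.00011875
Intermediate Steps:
B = 62333 (B = -4 + 62337 = 62333)
E = -70754
1/(B + E) = 1/(62333 - 70754) = 1/(-8421) = -1/8421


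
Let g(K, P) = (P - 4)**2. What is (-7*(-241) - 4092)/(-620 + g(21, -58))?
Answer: -185/248 ≈ -0.74597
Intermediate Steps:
g(K, P) = (-4 + P)**2
(-7*(-241) - 4092)/(-620 + g(21, -58)) = (-7*(-241) - 4092)/(-620 + (-4 - 58)**2) = (1687 - 4092)/(-620 + (-62)**2) = -2405/(-620 + 3844) = -2405/3224 = -2405*1/3224 = -185/248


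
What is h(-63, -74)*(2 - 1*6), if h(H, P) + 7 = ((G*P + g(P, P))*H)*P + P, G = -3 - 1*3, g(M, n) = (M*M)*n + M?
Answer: 7549717716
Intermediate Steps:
g(M, n) = M + n*M² (g(M, n) = M²*n + M = n*M² + M = M + n*M²)
G = -6 (G = -3 - 3 = -6)
h(H, P) = -7 + P + H*P*(-6*P + P*(1 + P²)) (h(H, P) = -7 + (((-6*P + P*(1 + P*P))*H)*P + P) = -7 + (((-6*P + P*(1 + P²))*H)*P + P) = -7 + ((H*(-6*P + P*(1 + P²)))*P + P) = -7 + (H*P*(-6*P + P*(1 + P²)) + P) = -7 + (P + H*P*(-6*P + P*(1 + P²))) = -7 + P + H*P*(-6*P + P*(1 + P²)))
h(-63, -74)*(2 - 1*6) = (-7 - 74 - 63*(-74)⁴ - 5*(-63)*(-74)²)*(2 - 1*6) = (-7 - 74 - 63*29986576 - 5*(-63)*5476)*(2 - 6) = (-7 - 74 - 1889154288 + 1724940)*(-4) = -1887429429*(-4) = 7549717716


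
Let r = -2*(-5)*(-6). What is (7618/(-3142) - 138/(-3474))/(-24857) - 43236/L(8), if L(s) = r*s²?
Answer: 81465067908499/7235248292160 ≈ 11.259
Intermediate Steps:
r = -60 (r = 10*(-6) = -60)
L(s) = -60*s²
(7618/(-3142) - 138/(-3474))/(-24857) - 43236/L(8) = (7618/(-3142) - 138/(-3474))/(-24857) - 43236/((-60*8²)) = (7618*(-1/3142) - 138*(-1/3474))*(-1/24857) - 43236/((-60*64)) = (-3809/1571 + 23/579)*(-1/24857) - 43236/(-3840) = -2169278/909609*(-1/24857) - 43236*(-1/3840) = 2169278/22610150913 + 3603/320 = 81465067908499/7235248292160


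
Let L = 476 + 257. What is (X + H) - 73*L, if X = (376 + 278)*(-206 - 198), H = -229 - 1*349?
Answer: -318303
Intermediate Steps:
H = -578 (H = -229 - 349 = -578)
X = -264216 (X = 654*(-404) = -264216)
L = 733
(X + H) - 73*L = (-264216 - 578) - 73*733 = -264794 - 53509 = -318303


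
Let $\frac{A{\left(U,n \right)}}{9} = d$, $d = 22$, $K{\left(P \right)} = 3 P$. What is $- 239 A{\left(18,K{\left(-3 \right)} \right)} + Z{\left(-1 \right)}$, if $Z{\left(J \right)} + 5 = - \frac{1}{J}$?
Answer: $-47326$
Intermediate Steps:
$Z{\left(J \right)} = -5 - \frac{1}{J}$
$A{\left(U,n \right)} = 198$ ($A{\left(U,n \right)} = 9 \cdot 22 = 198$)
$- 239 A{\left(18,K{\left(-3 \right)} \right)} + Z{\left(-1 \right)} = \left(-239\right) 198 - 4 = -47322 - 4 = -47326$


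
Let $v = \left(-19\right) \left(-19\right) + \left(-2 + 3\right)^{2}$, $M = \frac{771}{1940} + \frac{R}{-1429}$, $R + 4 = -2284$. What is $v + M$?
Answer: $\frac{1009098599}{2772260} \approx 364.0$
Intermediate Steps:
$R = -2288$ ($R = -4 - 2284 = -2288$)
$M = \frac{5540479}{2772260}$ ($M = \frac{771}{1940} - \frac{2288}{-1429} = 771 \cdot \frac{1}{1940} - - \frac{2288}{1429} = \frac{771}{1940} + \frac{2288}{1429} = \frac{5540479}{2772260} \approx 1.9985$)
$v = 362$ ($v = 361 + 1^{2} = 361 + 1 = 362$)
$v + M = 362 + \frac{5540479}{2772260} = \frac{1009098599}{2772260}$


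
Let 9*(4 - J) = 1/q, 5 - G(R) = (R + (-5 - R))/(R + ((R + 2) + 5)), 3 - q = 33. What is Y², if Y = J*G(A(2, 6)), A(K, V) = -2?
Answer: 4674244/6561 ≈ 712.43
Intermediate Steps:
q = -30 (q = 3 - 1*33 = 3 - 33 = -30)
G(R) = 5 + 5/(7 + 2*R) (G(R) = 5 - (R + (-5 - R))/(R + ((R + 2) + 5)) = 5 - (-5)/(R + ((2 + R) + 5)) = 5 - (-5)/(R + (7 + R)) = 5 - (-5)/(7 + 2*R) = 5 + 5/(7 + 2*R))
J = 1081/270 (J = 4 - ⅑/(-30) = 4 - ⅑*(-1/30) = 4 + 1/270 = 1081/270 ≈ 4.0037)
Y = 2162/81 (Y = 1081*(10*(4 - 2)/(7 + 2*(-2)))/270 = 1081*(10*2/(7 - 4))/270 = 1081*(10*2/3)/270 = 1081*(10*(⅓)*2)/270 = (1081/270)*(20/3) = 2162/81 ≈ 26.691)
Y² = (2162/81)² = 4674244/6561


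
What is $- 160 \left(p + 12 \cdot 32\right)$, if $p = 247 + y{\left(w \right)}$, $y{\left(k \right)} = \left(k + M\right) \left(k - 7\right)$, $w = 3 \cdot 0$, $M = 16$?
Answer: $-83040$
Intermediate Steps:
$w = 0$
$y{\left(k \right)} = \left(-7 + k\right) \left(16 + k\right)$ ($y{\left(k \right)} = \left(k + 16\right) \left(k - 7\right) = \left(16 + k\right) \left(-7 + k\right) = \left(-7 + k\right) \left(16 + k\right)$)
$p = 135$ ($p = 247 + \left(-112 + 0^{2} + 9 \cdot 0\right) = 247 + \left(-112 + 0 + 0\right) = 247 - 112 = 135$)
$- 160 \left(p + 12 \cdot 32\right) = - 160 \left(135 + 12 \cdot 32\right) = - 160 \left(135 + 384\right) = \left(-160\right) 519 = -83040$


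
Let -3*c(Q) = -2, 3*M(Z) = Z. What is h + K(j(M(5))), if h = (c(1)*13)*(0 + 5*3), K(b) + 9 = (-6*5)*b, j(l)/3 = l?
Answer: -29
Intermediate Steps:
M(Z) = Z/3
j(l) = 3*l
c(Q) = 2/3 (c(Q) = -1/3*(-2) = 2/3)
K(b) = -9 - 30*b (K(b) = -9 + (-6*5)*b = -9 - 30*b)
h = 130 (h = ((2/3)*13)*(0 + 5*3) = 26*(0 + 15)/3 = (26/3)*15 = 130)
h + K(j(M(5))) = 130 + (-9 - 90*(1/3)*5) = 130 + (-9 - 90*5/3) = 130 + (-9 - 30*5) = 130 + (-9 - 150) = 130 - 159 = -29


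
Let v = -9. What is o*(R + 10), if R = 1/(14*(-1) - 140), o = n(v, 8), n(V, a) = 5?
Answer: 7695/154 ≈ 49.968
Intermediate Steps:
o = 5
R = -1/154 (R = 1/(-14 - 140) = 1/(-154) = -1/154 ≈ -0.0064935)
o*(R + 10) = 5*(-1/154 + 10) = 5*(1539/154) = 7695/154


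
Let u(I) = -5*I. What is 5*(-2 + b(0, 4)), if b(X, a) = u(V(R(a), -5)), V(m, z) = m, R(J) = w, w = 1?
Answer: -35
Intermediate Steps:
R(J) = 1
b(X, a) = -5 (b(X, a) = -5*1 = -5)
5*(-2 + b(0, 4)) = 5*(-2 - 5) = 5*(-7) = -35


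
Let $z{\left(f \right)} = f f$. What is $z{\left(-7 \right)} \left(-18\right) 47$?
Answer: $-41454$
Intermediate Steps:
$z{\left(f \right)} = f^{2}$
$z{\left(-7 \right)} \left(-18\right) 47 = \left(-7\right)^{2} \left(-18\right) 47 = 49 \left(-18\right) 47 = \left(-882\right) 47 = -41454$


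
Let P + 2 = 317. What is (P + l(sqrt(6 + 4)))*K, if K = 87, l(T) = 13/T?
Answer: 27405 + 1131*sqrt(10)/10 ≈ 27763.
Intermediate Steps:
P = 315 (P = -2 + 317 = 315)
(P + l(sqrt(6 + 4)))*K = (315 + 13/(sqrt(6 + 4)))*87 = (315 + 13/(sqrt(10)))*87 = (315 + 13*(sqrt(10)/10))*87 = (315 + 13*sqrt(10)/10)*87 = 27405 + 1131*sqrt(10)/10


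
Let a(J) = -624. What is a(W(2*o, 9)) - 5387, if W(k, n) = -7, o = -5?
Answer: -6011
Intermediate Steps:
a(W(2*o, 9)) - 5387 = -624 - 5387 = -6011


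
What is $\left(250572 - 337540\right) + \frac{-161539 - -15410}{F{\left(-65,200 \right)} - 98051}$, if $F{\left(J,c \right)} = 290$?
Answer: $- \frac{8501932519}{97761} \approx -86967.0$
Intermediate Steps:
$\left(250572 - 337540\right) + \frac{-161539 - -15410}{F{\left(-65,200 \right)} - 98051} = \left(250572 - 337540\right) + \frac{-161539 - -15410}{290 - 98051} = -86968 + \frac{-161539 + 15410}{-97761} = -86968 - - \frac{146129}{97761} = -86968 + \frac{146129}{97761} = - \frac{8501932519}{97761}$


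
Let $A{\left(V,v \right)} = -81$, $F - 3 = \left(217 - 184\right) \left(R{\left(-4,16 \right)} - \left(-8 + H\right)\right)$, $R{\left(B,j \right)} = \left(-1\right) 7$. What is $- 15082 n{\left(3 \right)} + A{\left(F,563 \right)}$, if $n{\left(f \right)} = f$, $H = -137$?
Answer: $-45327$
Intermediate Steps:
$R{\left(B,j \right)} = -7$
$F = 4557$ ($F = 3 + \left(217 - 184\right) \left(-7 + \left(8 - -137\right)\right) = 3 + 33 \left(-7 + \left(8 + 137\right)\right) = 3 + 33 \left(-7 + 145\right) = 3 + 33 \cdot 138 = 3 + 4554 = 4557$)
$- 15082 n{\left(3 \right)} + A{\left(F,563 \right)} = \left(-15082\right) 3 - 81 = -45246 - 81 = -45327$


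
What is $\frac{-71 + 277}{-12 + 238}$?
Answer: $\frac{103}{113} \approx 0.9115$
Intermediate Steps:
$\frac{-71 + 277}{-12 + 238} = \frac{206}{226} = 206 \cdot \frac{1}{226} = \frac{103}{113}$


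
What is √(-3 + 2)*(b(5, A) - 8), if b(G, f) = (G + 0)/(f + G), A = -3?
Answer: -11*I/2 ≈ -5.5*I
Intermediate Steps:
b(G, f) = G/(G + f)
√(-3 + 2)*(b(5, A) - 8) = √(-3 + 2)*(5/(5 - 3) - 8) = √(-1)*(5/2 - 8) = I*(5*(½) - 8) = I*(5/2 - 8) = I*(-11/2) = -11*I/2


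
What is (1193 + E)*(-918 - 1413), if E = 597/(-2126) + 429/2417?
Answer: -14288446576341/5138542 ≈ -2.7806e+6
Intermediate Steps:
E = -530895/5138542 (E = 597*(-1/2126) + 429*(1/2417) = -597/2126 + 429/2417 = -530895/5138542 ≈ -0.10332)
(1193 + E)*(-918 - 1413) = (1193 - 530895/5138542)*(-918 - 1413) = (6129749711/5138542)*(-2331) = -14288446576341/5138542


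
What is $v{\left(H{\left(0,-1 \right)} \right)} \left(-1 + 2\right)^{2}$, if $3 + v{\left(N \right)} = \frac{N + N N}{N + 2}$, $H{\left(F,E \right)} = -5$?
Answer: $- \frac{29}{3} \approx -9.6667$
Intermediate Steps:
$v{\left(N \right)} = -3 + \frac{N + N^{2}}{2 + N}$ ($v{\left(N \right)} = -3 + \frac{N + N N}{N + 2} = -3 + \frac{N + N^{2}}{2 + N}$)
$v{\left(H{\left(0,-1 \right)} \right)} \left(-1 + 2\right)^{2} = \frac{-6 + \left(-5\right)^{2} - -10}{2 - 5} \left(-1 + 2\right)^{2} = \frac{-6 + 25 + 10}{-3} \cdot 1^{2} = \left(- \frac{1}{3}\right) 29 \cdot 1 = \left(- \frac{29}{3}\right) 1 = - \frac{29}{3}$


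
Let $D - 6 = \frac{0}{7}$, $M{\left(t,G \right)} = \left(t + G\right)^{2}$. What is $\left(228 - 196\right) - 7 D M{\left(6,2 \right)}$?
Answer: $-86016$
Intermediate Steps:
$M{\left(t,G \right)} = \left(G + t\right)^{2}$
$D = 6$ ($D = 6 + \frac{0}{7} = 6 + 0 \cdot \frac{1}{7} = 6 + 0 = 6$)
$\left(228 - 196\right) - 7 D M{\left(6,2 \right)} = \left(228 - 196\right) \left(-7\right) 6 \left(2 + 6\right)^{2} = 32 \left(- 42 \cdot 8^{2}\right) = 32 \left(\left(-42\right) 64\right) = 32 \left(-2688\right) = -86016$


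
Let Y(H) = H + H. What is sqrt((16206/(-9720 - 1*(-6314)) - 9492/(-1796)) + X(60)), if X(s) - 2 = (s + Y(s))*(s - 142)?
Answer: I*sqrt(8628473609428738)/764647 ≈ 121.48*I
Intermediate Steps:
Y(H) = 2*H
X(s) = 2 + 3*s*(-142 + s) (X(s) = 2 + (s + 2*s)*(s - 142) = 2 + (3*s)*(-142 + s) = 2 + 3*s*(-142 + s))
sqrt((16206/(-9720 - 1*(-6314)) - 9492/(-1796)) + X(60)) = sqrt((16206/(-9720 - 1*(-6314)) - 9492/(-1796)) + (2 - 426*60 + 3*60**2)) = sqrt((16206/(-9720 + 6314) - 9492*(-1/1796)) + (2 - 25560 + 3*3600)) = sqrt((16206/(-3406) + 2373/449) + (2 - 25560 + 10800)) = sqrt((16206*(-1/3406) + 2373/449) - 14758) = sqrt((-8103/1703 + 2373/449) - 14758) = sqrt(402972/764647 - 14758) = sqrt(-11284257454/764647) = I*sqrt(8628473609428738)/764647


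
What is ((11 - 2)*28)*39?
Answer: 9828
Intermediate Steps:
((11 - 2)*28)*39 = (9*28)*39 = 252*39 = 9828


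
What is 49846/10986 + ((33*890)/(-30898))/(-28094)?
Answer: 983387813713/216735905778 ≈ 4.5373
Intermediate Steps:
49846/10986 + ((33*890)/(-30898))/(-28094) = 49846*(1/10986) + (29370*(-1/30898))*(-1/28094) = 24923/5493 - 14685/15449*(-1/28094) = 24923/5493 + 1335/39456746 = 983387813713/216735905778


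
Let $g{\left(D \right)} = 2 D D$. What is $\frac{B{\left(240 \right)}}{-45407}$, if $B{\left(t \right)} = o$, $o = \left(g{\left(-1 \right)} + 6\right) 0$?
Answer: $0$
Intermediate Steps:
$g{\left(D \right)} = 2 D^{2}$
$o = 0$ ($o = \left(2 \left(-1\right)^{2} + 6\right) 0 = \left(2 \cdot 1 + 6\right) 0 = \left(2 + 6\right) 0 = 8 \cdot 0 = 0$)
$B{\left(t \right)} = 0$
$\frac{B{\left(240 \right)}}{-45407} = \frac{0}{-45407} = 0 \left(- \frac{1}{45407}\right) = 0$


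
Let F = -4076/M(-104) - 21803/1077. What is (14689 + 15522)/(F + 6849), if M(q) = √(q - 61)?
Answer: 6580680168391725/1490678546931734 - 11902808234787*I*√165/745339273465867 ≈ 4.4146 - 0.20513*I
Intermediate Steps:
M(q) = √(-61 + q)
F = -21803/1077 + 4076*I*√165/165 (F = -4076/√(-61 - 104) - 21803/1077 = -4076*(-I*√165/165) - 21803*1/1077 = -4076*(-I*√165/165) - 21803/1077 = -(-4076)*I*√165/165 - 21803/1077 = 4076*I*√165/165 - 21803/1077 = -21803/1077 + 4076*I*√165/165 ≈ -20.244 + 317.32*I)
(14689 + 15522)/(F + 6849) = (14689 + 15522)/((-21803/1077 + 4076*I*√165/165) + 6849) = 30211/(7354570/1077 + 4076*I*√165/165)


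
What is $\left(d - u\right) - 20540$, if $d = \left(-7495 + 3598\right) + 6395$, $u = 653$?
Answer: $-18695$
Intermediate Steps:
$d = 2498$ ($d = -3897 + 6395 = 2498$)
$\left(d - u\right) - 20540 = \left(2498 - 653\right) - 20540 = 1845 - 20540 = -18695$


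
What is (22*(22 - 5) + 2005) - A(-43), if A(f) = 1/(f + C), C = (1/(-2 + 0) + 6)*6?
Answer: 23791/10 ≈ 2379.1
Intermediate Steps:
C = 33 (C = (1/(-2) + 6)*6 = (-1/2 + 6)*6 = (11/2)*6 = 33)
A(f) = 1/(33 + f) (A(f) = 1/(f + 33) = 1/(33 + f))
(22*(22 - 5) + 2005) - A(-43) = (22*(22 - 5) + 2005) - 1/(33 - 43) = (22*17 + 2005) - 1/(-10) = (374 + 2005) - 1*(-1/10) = 2379 + 1/10 = 23791/10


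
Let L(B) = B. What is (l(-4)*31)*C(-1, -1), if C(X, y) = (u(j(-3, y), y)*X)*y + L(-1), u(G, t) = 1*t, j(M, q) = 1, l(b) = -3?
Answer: 186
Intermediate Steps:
u(G, t) = t
C(X, y) = -1 + X*y**2 (C(X, y) = (y*X)*y - 1 = (X*y)*y - 1 = X*y**2 - 1 = -1 + X*y**2)
(l(-4)*31)*C(-1, -1) = (-3*31)*(-1 - 1*(-1)**2) = -93*(-1 - 1*1) = -93*(-1 - 1) = -93*(-2) = 186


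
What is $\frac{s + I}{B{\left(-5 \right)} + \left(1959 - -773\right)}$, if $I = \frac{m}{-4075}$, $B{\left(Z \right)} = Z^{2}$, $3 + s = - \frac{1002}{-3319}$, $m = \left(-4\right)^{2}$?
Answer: $- \frac{36544729}{37288218225} \approx -0.00098006$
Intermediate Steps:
$m = 16$
$s = - \frac{8955}{3319}$ ($s = -3 - \frac{1002}{-3319} = -3 - - \frac{1002}{3319} = -3 + \frac{1002}{3319} = - \frac{8955}{3319} \approx -2.6981$)
$I = - \frac{16}{4075}$ ($I = \frac{16}{-4075} = 16 \left(- \frac{1}{4075}\right) = - \frac{16}{4075} \approx -0.0039264$)
$\frac{s + I}{B{\left(-5 \right)} + \left(1959 - -773\right)} = \frac{- \frac{8955}{3319} - \frac{16}{4075}}{\left(-5\right)^{2} + \left(1959 - -773\right)} = - \frac{36544729}{13524925 \left(25 + \left(1959 + 773\right)\right)} = - \frac{36544729}{13524925 \left(25 + 2732\right)} = - \frac{36544729}{13524925 \cdot 2757} = \left(- \frac{36544729}{13524925}\right) \frac{1}{2757} = - \frac{36544729}{37288218225}$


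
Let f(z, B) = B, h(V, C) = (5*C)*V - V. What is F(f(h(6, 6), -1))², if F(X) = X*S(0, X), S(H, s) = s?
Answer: 1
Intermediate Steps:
h(V, C) = -V + 5*C*V (h(V, C) = 5*C*V - V = -V + 5*C*V)
F(X) = X² (F(X) = X*X = X²)
F(f(h(6, 6), -1))² = ((-1)²)² = 1² = 1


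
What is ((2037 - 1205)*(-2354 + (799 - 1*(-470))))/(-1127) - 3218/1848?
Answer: 16985713/21252 ≈ 799.25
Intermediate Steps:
((2037 - 1205)*(-2354 + (799 - 1*(-470))))/(-1127) - 3218/1848 = (832*(-2354 + (799 + 470)))*(-1/1127) - 3218*1/1848 = (832*(-2354 + 1269))*(-1/1127) - 1609/924 = (832*(-1085))*(-1/1127) - 1609/924 = -902720*(-1/1127) - 1609/924 = 128960/161 - 1609/924 = 16985713/21252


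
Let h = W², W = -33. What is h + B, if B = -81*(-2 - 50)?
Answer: 5301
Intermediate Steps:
h = 1089 (h = (-33)² = 1089)
B = 4212 (B = -81*(-52) = 4212)
h + B = 1089 + 4212 = 5301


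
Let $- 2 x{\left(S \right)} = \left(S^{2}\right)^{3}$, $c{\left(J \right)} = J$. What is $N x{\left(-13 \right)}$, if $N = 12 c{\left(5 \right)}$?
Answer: $-144804270$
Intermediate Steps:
$x{\left(S \right)} = - \frac{S^{6}}{2}$ ($x{\left(S \right)} = - \frac{\left(S^{2}\right)^{3}}{2} = - \frac{S^{6}}{2}$)
$N = 60$ ($N = 12 \cdot 5 = 60$)
$N x{\left(-13 \right)} = 60 \left(- \frac{\left(-13\right)^{6}}{2}\right) = 60 \left(\left(- \frac{1}{2}\right) 4826809\right) = 60 \left(- \frac{4826809}{2}\right) = -144804270$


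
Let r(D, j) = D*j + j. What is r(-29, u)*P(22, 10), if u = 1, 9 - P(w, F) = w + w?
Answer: 980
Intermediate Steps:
P(w, F) = 9 - 2*w (P(w, F) = 9 - (w + w) = 9 - 2*w)
r(D, j) = j + D*j
r(-29, u)*P(22, 10) = (1*(1 - 29))*(9 - 2*22) = (1*(-28))*(9 - 44) = -28*(-35) = 980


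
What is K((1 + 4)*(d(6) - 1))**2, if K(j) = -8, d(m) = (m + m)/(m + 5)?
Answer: 64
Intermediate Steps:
d(m) = 2*m/(5 + m) (d(m) = (2*m)/(5 + m) = 2*m/(5 + m))
K((1 + 4)*(d(6) - 1))**2 = (-8)**2 = 64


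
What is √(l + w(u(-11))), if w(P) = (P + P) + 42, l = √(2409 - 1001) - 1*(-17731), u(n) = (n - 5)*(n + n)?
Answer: √(18477 + 8*√22) ≈ 136.07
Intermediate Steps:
u(n) = 2*n*(-5 + n) (u(n) = (-5 + n)*(2*n) = 2*n*(-5 + n))
l = 17731 + 8*√22 (l = √1408 + 17731 = 8*√22 + 17731 = 17731 + 8*√22 ≈ 17769.)
w(P) = 42 + 2*P (w(P) = 2*P + 42 = 42 + 2*P)
√(l + w(u(-11))) = √((17731 + 8*√22) + (42 + 2*(2*(-11)*(-5 - 11)))) = √((17731 + 8*√22) + (42 + 2*(2*(-11)*(-16)))) = √((17731 + 8*√22) + (42 + 2*352)) = √((17731 + 8*√22) + (42 + 704)) = √((17731 + 8*√22) + 746) = √(18477 + 8*√22)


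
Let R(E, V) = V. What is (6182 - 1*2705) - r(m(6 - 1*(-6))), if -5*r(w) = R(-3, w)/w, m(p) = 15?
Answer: 17386/5 ≈ 3477.2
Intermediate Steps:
r(w) = -1/5 (r(w) = -w/(5*w) = -1/5*1 = -1/5)
(6182 - 1*2705) - r(m(6 - 1*(-6))) = (6182 - 1*2705) - 1*(-1/5) = (6182 - 2705) + 1/5 = 3477 + 1/5 = 17386/5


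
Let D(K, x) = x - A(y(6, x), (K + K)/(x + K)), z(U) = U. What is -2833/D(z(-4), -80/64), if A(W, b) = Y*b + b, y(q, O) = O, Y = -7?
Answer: -79324/221 ≈ -358.93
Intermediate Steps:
A(W, b) = -6*b (A(W, b) = -7*b + b = -6*b)
D(K, x) = x + 12*K/(K + x) (D(K, x) = x - (-6)*(K + K)/(x + K) = x - (-6)*(2*K)/(K + x) = x - (-6)*2*K/(K + x) = x - (-12)*K/(K + x) = x + 12*K/(K + x))
-2833/D(z(-4), -80/64) = -2833*(-4 - 80/64)/(12*(-4) + (-80/64)*(-4 - 80/64)) = -2833*(-4 - 80*1/64)/(-48 + (-80*1/64)*(-4 - 80*1/64)) = -2833*(-4 - 5/4)/(-48 - 5*(-4 - 5/4)/4) = -2833*(-21/(4*(-48 - 5/4*(-21/4)))) = -2833*(-21/(4*(-48 + 105/16))) = -2833/((-4/21*(-663/16))) = -2833/221/28 = -2833*28/221 = -79324/221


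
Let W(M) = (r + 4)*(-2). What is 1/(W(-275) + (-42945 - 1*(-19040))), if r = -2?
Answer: -1/23909 ≈ -4.1825e-5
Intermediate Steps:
W(M) = -4 (W(M) = (-2 + 4)*(-2) = 2*(-2) = -4)
1/(W(-275) + (-42945 - 1*(-19040))) = 1/(-4 + (-42945 - 1*(-19040))) = 1/(-4 + (-42945 + 19040)) = 1/(-4 - 23905) = 1/(-23909) = -1/23909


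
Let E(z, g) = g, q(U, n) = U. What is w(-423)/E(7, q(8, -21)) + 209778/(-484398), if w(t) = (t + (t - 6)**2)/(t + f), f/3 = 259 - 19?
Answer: 272980739/3552252 ≈ 76.847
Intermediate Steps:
f = 720 (f = 3*(259 - 19) = 3*240 = 720)
w(t) = (t + (-6 + t)**2)/(720 + t) (w(t) = (t + (t - 6)**2)/(t + 720) = (t + (-6 + t)**2)/(720 + t))
w(-423)/E(7, q(8, -21)) + 209778/(-484398) = ((-423 + (-6 - 423)**2)/(720 - 423))/8 + 209778/(-484398) = ((-423 + (-429)**2)/297)*(1/8) + 209778*(-1/484398) = ((-423 + 184041)/297)*(1/8) - 34963/80733 = ((1/297)*183618)*(1/8) - 34963/80733 = (20402/33)*(1/8) - 34963/80733 = 10201/132 - 34963/80733 = 272980739/3552252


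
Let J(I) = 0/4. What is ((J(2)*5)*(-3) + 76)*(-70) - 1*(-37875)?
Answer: 32555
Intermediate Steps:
J(I) = 0 (J(I) = 0*(¼) = 0)
((J(2)*5)*(-3) + 76)*(-70) - 1*(-37875) = ((0*5)*(-3) + 76)*(-70) - 1*(-37875) = (0*(-3) + 76)*(-70) + 37875 = (0 + 76)*(-70) + 37875 = 76*(-70) + 37875 = -5320 + 37875 = 32555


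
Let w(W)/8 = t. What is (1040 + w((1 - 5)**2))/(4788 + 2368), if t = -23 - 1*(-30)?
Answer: 274/1789 ≈ 0.15316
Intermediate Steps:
t = 7 (t = -23 + 30 = 7)
w(W) = 56 (w(W) = 8*7 = 56)
(1040 + w((1 - 5)**2))/(4788 + 2368) = (1040 + 56)/(4788 + 2368) = 1096/7156 = 1096*(1/7156) = 274/1789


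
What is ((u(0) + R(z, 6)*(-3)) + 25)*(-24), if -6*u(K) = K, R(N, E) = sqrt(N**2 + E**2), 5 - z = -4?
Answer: -600 + 216*sqrt(13) ≈ 178.80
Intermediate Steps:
z = 9 (z = 5 - 1*(-4) = 5 + 4 = 9)
R(N, E) = sqrt(E**2 + N**2)
u(K) = -K/6
((u(0) + R(z, 6)*(-3)) + 25)*(-24) = ((-1/6*0 + sqrt(6**2 + 9**2)*(-3)) + 25)*(-24) = ((0 + sqrt(36 + 81)*(-3)) + 25)*(-24) = ((0 + sqrt(117)*(-3)) + 25)*(-24) = ((0 + (3*sqrt(13))*(-3)) + 25)*(-24) = ((0 - 9*sqrt(13)) + 25)*(-24) = (-9*sqrt(13) + 25)*(-24) = (25 - 9*sqrt(13))*(-24) = -600 + 216*sqrt(13)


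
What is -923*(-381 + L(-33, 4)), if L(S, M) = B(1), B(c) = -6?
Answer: 357201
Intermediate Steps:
L(S, M) = -6
-923*(-381 + L(-33, 4)) = -923*(-381 - 6) = -923*(-387) = 357201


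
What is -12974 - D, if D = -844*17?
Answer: 1374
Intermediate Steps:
D = -14348
-12974 - D = -12974 - 1*(-14348) = -12974 + 14348 = 1374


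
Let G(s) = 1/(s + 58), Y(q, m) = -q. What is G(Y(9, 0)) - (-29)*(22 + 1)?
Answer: 32684/49 ≈ 667.02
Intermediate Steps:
G(s) = 1/(58 + s)
G(Y(9, 0)) - (-29)*(22 + 1) = 1/(58 - 1*9) - (-29)*(22 + 1) = 1/(58 - 9) - (-29)*23 = 1/49 - 1*(-667) = 1/49 + 667 = 32684/49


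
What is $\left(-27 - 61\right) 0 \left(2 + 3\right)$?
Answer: $0$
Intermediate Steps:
$\left(-27 - 61\right) 0 \left(2 + 3\right) = - 88 \cdot 0 \cdot 5 = \left(-88\right) 0 = 0$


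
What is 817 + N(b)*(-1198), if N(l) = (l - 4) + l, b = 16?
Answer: -32727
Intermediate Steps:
N(l) = -4 + 2*l (N(l) = (-4 + l) + l = -4 + 2*l)
817 + N(b)*(-1198) = 817 + (-4 + 2*16)*(-1198) = 817 + (-4 + 32)*(-1198) = 817 + 28*(-1198) = 817 - 33544 = -32727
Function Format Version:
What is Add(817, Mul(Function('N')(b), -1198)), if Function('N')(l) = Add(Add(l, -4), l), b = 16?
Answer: -32727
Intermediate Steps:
Function('N')(l) = Add(-4, Mul(2, l)) (Function('N')(l) = Add(Add(-4, l), l) = Add(-4, Mul(2, l)))
Add(817, Mul(Function('N')(b), -1198)) = Add(817, Mul(Add(-4, Mul(2, 16)), -1198)) = Add(817, Mul(Add(-4, 32), -1198)) = Add(817, Mul(28, -1198)) = Add(817, -33544) = -32727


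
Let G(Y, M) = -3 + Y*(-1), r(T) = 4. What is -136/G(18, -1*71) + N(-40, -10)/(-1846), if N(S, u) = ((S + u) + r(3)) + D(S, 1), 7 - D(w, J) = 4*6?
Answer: 252379/38766 ≈ 6.5103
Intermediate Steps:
D(w, J) = -17 (D(w, J) = 7 - 4*6 = 7 - 1*24 = 7 - 24 = -17)
N(S, u) = -13 + S + u (N(S, u) = ((S + u) + 4) - 17 = (4 + S + u) - 17 = -13 + S + u)
G(Y, M) = -3 - Y
-136/G(18, -1*71) + N(-40, -10)/(-1846) = -136/(-3 - 1*18) + (-13 - 40 - 10)/(-1846) = -136/(-3 - 18) - 63*(-1/1846) = -136/(-21) + 63/1846 = -136*(-1/21) + 63/1846 = 136/21 + 63/1846 = 252379/38766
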